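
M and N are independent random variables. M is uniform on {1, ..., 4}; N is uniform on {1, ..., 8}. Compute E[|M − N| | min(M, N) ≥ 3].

13/6

P(min(M, N) ≥ 3) = 3/8.
Summing |M−N|·P(x,y) over outcomes with min(M, N) ≥ 3 gives 13/16.
E[|M − N| | min(M, N) ≥ 3] = (13/16) / (3/8) = 13/6.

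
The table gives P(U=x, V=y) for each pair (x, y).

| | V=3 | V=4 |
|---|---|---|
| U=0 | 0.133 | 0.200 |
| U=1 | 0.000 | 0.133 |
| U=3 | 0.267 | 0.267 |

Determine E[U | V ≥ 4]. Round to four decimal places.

1.5567

P(V ≥ 4) = 0.600.
Σ U·P over the event = 0·(0.200) + 1·(0.133) + 3·(0.267) = 0.934.
E[U | V ≥ 4] = (0.934) / (0.600) = 1.5567.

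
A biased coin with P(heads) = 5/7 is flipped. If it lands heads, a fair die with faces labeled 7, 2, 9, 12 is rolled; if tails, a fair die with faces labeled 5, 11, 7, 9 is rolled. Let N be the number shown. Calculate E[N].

E[N | heads] = (7+2+9+12)/4 = 15/2.
E[N | tails] = (5+11+7+9)/4 = 8.
E[N] = (5/7)·(15/2) + (2/7)·(8) = 107/14.

107/14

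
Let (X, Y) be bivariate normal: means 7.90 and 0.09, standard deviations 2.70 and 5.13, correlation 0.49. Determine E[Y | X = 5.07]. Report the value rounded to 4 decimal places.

-2.5447

E[Y | X=x] = μ_Y + ρ(σ_Y/σ_X)(x − μ_X) for jointly normal variables.
E[Y | X=5.07] = 0.09 + (0.49)·(5.13/2.70)·(5.07 − (7.90)) = 0.09 + (0.931)·(-2.83) = -2.5447.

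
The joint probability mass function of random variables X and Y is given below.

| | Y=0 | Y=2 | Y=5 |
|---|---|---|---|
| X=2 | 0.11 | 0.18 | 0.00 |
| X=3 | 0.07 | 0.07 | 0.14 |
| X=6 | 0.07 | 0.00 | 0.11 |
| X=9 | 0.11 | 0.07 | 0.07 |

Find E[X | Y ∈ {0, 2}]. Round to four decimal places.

P(Y ∈ {0, 2}) = 0.68.
Σ X·P over the event = 2·(0.11) + 2·(0.18) + 3·(0.07) + 3·(0.07) + 6·(0.07) + 9·(0.11) + 9·(0.07) = 3.04.
E[X | Y ∈ {0, 2}] = (3.04) / (0.68) = 4.4706.

4.4706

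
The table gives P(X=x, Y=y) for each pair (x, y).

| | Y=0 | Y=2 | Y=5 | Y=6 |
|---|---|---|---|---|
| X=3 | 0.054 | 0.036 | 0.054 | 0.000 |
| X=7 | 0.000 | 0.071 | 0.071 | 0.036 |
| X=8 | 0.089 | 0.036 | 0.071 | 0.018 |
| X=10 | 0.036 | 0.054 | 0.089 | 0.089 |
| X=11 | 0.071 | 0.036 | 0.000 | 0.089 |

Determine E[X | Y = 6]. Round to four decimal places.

P(Y = 6) = 0.232.
Σ X·P over the event = 7·(0.036) + 8·(0.018) + 10·(0.089) + 11·(0.089) = 2.265.
E[X | Y = 6] = (2.265) / (0.232) = 9.7629.

9.7629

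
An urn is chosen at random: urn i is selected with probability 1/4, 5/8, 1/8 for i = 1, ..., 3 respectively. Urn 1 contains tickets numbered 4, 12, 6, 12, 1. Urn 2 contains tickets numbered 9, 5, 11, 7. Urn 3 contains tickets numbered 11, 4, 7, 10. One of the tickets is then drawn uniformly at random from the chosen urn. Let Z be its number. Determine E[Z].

31/4

E[Z | urn 1] = (4+12+6+12+1)/5 = 7.
E[Z | urn 2] = (9+5+11+7)/4 = 8.
E[Z | urn 3] = (11+4+7+10)/4 = 8.
By the law of total expectation,
E[Z] = (1/4)·(7) + (5/8)·(8) + (1/8)·(8) = 31/4.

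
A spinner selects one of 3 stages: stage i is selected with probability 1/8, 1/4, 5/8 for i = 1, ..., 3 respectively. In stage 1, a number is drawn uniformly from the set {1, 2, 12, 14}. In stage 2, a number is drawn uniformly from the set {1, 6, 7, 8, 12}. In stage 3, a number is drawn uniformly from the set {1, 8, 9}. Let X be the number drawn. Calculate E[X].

E[X | stage 1] = (1+2+12+14)/4 = 29/4.
E[X | stage 2] = (1+6+7+8+12)/5 = 34/5.
E[X | stage 3] = (1+8+9)/3 = 6.
E[X] = (1/8)·(29/4) + (1/4)·(34/5) + (5/8)·(6) = 1017/160.

1017/160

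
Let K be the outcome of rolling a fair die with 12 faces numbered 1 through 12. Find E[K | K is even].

Given K is even, K is equally likely to be any of {2, 4, 6, 8, 10, 12}.
E[K | K is even] = (2 + 4 + 6 + 8 + 10 + 12) / 6 = 7.

7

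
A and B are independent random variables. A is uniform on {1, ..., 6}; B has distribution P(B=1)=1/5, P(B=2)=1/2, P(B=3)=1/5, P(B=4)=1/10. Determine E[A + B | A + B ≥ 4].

P(A + B ≥ 4) = 17/20.
Summing (A+B)·P(x,y) over outcomes with A + B ≥ 4 gives 317/60.
E[A + B | A + B ≥ 4] = (317/60) / (17/20) = 317/51.

317/51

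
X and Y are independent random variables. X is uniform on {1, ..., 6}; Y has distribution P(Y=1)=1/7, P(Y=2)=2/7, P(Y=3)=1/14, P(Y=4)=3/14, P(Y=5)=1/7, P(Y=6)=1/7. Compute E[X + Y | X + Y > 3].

P(X + Y > 3) = 19/21.
Summing (X+Y)·P(x,y) over outcomes with X + Y > 3 gives 277/42.
E[X + Y | X + Y > 3] = (277/42) / (19/21) = 277/38.

277/38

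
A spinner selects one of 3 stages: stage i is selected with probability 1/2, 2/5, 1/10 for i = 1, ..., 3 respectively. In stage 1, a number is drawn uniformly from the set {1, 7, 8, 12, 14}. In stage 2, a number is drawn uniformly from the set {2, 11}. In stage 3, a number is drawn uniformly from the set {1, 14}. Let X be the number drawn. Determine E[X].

E[X | stage 1] = (1+7+8+12+14)/5 = 42/5.
E[X | stage 2] = (2+11)/2 = 13/2.
E[X | stage 3] = (1+14)/2 = 15/2.
By the law of total expectation,
E[X] = (1/2)·(42/5) + (2/5)·(13/2) + (1/10)·(15/2) = 151/20.

151/20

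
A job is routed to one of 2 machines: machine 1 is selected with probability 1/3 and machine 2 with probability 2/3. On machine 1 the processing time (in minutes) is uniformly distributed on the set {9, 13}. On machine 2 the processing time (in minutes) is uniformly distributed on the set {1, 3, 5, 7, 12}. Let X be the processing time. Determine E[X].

E[X | machine 1] = (9+13)/2 = 11.
E[X | machine 2] = (1+3+5+7+12)/5 = 28/5.
By the law of total expectation,
E[X] = (1/3)·(11) + (2/3)·(28/5) = 37/5.

37/5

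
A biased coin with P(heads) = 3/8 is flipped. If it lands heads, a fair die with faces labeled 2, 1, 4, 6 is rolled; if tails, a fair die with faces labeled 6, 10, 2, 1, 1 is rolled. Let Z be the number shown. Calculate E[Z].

119/32

E[Z | heads] = (2+1+4+6)/4 = 13/4.
E[Z | tails] = (6+10+2+1+1)/5 = 4.
E[Z] = (3/8)·(13/4) + (5/8)·(4) = 119/32.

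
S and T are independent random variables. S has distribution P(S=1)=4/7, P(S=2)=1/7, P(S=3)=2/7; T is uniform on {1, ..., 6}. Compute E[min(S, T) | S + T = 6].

12/7

P(S + T = 6) = 1/6.
Summing min(S,T)·P(x,y) over outcomes with S + T = 6 gives 2/7.
E[min(S, T) | S + T = 6] = (2/7) / (1/6) = 12/7.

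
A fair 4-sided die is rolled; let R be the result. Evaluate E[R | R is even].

Given R is even, R is equally likely to be any of {2, 4}.
E[R | R is even] = (2 + 4) / 2 = 3.

3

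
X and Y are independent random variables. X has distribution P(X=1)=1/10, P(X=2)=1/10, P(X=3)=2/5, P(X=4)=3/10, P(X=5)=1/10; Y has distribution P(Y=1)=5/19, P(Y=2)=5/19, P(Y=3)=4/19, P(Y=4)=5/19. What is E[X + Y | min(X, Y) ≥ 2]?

58/9

P(min(X, Y) ≥ 2) = 63/95.
Summing (X+Y)·P(x,y) over outcomes with min(X, Y) ≥ 2 gives 406/95.
E[X + Y | min(X, Y) ≥ 2] = (406/95) / (63/95) = 58/9.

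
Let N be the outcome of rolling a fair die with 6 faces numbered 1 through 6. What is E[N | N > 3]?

Given N > 3, N is equally likely to be any of {4, 5, 6}.
E[N | N > 3] = (4 + 5 + 6) / 3 = 5.

5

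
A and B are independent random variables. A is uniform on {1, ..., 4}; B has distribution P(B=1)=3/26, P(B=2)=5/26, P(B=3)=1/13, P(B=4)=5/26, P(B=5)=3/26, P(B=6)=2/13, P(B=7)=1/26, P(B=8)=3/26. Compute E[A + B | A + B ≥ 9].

259/26

P(A + B ≥ 9) = 1/4.
Summing (A+B)·P(x,y) over outcomes with A + B ≥ 9 gives 259/104.
E[A + B | A + B ≥ 9] = (259/104) / (1/4) = 259/26.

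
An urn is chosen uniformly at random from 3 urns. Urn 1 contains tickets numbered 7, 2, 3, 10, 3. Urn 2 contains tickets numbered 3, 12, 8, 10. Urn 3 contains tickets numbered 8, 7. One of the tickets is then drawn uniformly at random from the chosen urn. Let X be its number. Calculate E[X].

83/12

E[X | urn 1] = (7+2+3+10+3)/5 = 5.
E[X | urn 2] = (3+12+8+10)/4 = 33/4.
E[X | urn 3] = (8+7)/2 = 15/2.
By the law of total expectation,
E[X] = (1/3)·(5) + (1/3)·(33/4) + (1/3)·(15/2) = 83/12.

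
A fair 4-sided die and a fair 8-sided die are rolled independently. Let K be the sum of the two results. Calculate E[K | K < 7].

32/7

P(K < 7) = 7/16.
Σ over the event: 2·1/32 + 3·1/16 + 4·3/32 + 5·1/8 + 6·1/8 = 2.
E[K | K < 7] = (2) / (7/16) = 32/7.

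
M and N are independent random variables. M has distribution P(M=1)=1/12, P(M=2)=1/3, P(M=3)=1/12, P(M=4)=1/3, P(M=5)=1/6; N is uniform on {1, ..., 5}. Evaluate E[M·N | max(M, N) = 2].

P(max(M, N) = 2) = 3/20.
Summing MN·P(x,y) over outcomes with max(M, N) = 2 gives 13/30.
E[M·N | max(M, N) = 2] = (13/30) / (3/20) = 26/9.

26/9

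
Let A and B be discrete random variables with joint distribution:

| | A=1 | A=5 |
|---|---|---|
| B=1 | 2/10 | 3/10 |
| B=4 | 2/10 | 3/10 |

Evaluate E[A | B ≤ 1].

P(B ≤ 1) = 1/2.
Σ A·P over the event = 1·(2/10) + 5·(3/10) = 17/10.
E[A | B ≤ 1] = (17/10) / (1/2) = 17/5.

17/5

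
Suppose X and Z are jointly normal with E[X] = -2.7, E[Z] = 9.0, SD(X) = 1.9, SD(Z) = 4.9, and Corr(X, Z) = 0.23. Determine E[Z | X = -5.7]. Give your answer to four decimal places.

7.2205

The regression of Z on X has slope ρ·σ_Z/σ_X and passes through (μ_X, μ_Z).
E[Z | X=-5.7] = 9.0 + (0.23)·(4.9/1.9)·(-5.7 − (-2.7)) = 9.0 + (0.59316)·(-3) = 7.2205.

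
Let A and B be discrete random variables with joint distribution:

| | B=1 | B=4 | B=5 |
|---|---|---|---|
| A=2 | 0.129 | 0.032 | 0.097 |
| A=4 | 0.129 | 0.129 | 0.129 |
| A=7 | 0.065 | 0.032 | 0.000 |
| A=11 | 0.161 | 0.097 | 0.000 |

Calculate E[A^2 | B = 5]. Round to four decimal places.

P(B = 5) = 0.226.
Σ A^2·P over the event = 4·(0.097) + 16·(0.129) = 2.452.
E[A^2 | B = 5] = (2.452) / (0.226) = 10.8496.

10.8496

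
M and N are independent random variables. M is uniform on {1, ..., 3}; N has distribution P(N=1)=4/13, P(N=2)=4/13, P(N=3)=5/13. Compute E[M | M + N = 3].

P(M + N = 3) = 8/39.
Summing M·P(x,y) over outcomes with M + N = 3 gives 4/13.
E[M | M + N = 3] = (4/13) / (8/39) = 3/2.

3/2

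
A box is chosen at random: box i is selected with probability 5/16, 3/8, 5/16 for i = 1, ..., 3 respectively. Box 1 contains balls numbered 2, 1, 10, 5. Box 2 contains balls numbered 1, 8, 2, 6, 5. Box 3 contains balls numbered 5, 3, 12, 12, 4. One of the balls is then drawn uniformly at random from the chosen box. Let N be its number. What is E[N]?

849/160

E[N | box 1] = (2+1+10+5)/4 = 9/2.
E[N | box 2] = (1+8+2+6+5)/5 = 22/5.
E[N | box 3] = (5+3+12+12+4)/5 = 36/5.
By the law of total expectation,
E[N] = (5/16)·(9/2) + (3/8)·(22/5) + (5/16)·(36/5) = 849/160.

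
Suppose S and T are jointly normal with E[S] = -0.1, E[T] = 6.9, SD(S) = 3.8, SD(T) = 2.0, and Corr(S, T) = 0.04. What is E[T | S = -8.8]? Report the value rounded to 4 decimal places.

6.7168

For a bivariate normal, E[T | S=x] = μ_T + ρ·(σ_T/σ_S)·(x − μ_S).
E[T | S=-8.8] = 6.9 + (0.04)·(2.0/3.8)·(-8.8 − (-0.1)) = 6.9 + (0.021053)·(-8.7) = 6.7168.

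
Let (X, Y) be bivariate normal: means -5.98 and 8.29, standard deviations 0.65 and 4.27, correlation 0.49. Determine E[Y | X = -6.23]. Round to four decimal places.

E[Y | X=x] = μ_Y + ρ(σ_Y/σ_X)(x − μ_X) for jointly normal variables.
E[Y | X=-6.23] = 8.29 + (0.49)·(4.27/0.65)·(-6.23 − (-5.98)) = 8.29 + (3.2189)·(-0.25) = 7.4853.

7.4853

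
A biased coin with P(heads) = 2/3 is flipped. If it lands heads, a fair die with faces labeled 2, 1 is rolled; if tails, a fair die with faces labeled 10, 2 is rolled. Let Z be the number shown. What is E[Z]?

3

E[Z | heads] = (2+1)/2 = 3/2.
E[Z | tails] = (10+2)/2 = 6.
E[Z] = (2/3)·(3/2) + (1/3)·(6) = 3.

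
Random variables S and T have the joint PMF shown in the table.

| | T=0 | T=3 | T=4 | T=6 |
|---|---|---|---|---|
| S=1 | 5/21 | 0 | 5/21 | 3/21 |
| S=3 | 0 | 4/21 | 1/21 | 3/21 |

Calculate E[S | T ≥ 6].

2

P(T ≥ 6) = 2/7.
Σ S·P over the event = 1·(3/21) + 3·(3/21) = 4/7.
E[S | T ≥ 6] = (4/7) / (2/7) = 2.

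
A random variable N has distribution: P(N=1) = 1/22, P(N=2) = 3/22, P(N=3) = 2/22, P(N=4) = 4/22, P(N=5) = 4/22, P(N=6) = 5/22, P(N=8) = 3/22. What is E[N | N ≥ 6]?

P(N ≥ 6) = 4/11.
Σ over the event: 6·5/22 + 8·3/22 = 27/11.
E[N | N ≥ 6] = (27/11) / (4/11) = 27/4.

27/4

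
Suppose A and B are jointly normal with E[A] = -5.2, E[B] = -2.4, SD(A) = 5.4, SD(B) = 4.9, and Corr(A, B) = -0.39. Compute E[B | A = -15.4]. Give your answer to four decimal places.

1.2097

E[B | A=x] = μ_B + ρ(σ_B/σ_A)(x − μ_A) for jointly normal variables.
E[B | A=-15.4] = -2.4 + (-0.39)·(4.9/5.4)·(-15.4 − (-5.2)) = -2.4 + (-0.35389)·(-10.2) = 1.2097.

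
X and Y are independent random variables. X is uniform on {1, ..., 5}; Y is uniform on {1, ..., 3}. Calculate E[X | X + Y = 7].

9/2

Outcomes with X + Y = 7: (4,3), (5,2), each with probability 1/15.
E[X | X + Y = 7] = (4 + 5) / 2 = 9/2.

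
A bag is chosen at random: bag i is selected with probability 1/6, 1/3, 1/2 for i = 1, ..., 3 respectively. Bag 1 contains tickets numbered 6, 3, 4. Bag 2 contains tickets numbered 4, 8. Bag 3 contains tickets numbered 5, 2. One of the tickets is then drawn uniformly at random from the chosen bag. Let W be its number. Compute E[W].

E[W | bag 1] = (6+3+4)/3 = 13/3.
E[W | bag 2] = (4+8)/2 = 6.
E[W | bag 3] = (5+2)/2 = 7/2.
By the law of total expectation,
E[W] = (1/6)·(13/3) + (1/3)·(6) + (1/2)·(7/2) = 161/36.

161/36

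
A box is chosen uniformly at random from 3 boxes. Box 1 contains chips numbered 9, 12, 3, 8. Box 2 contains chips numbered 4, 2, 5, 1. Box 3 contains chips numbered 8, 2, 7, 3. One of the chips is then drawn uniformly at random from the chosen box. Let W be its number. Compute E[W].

E[W | box 1] = (9+12+3+8)/4 = 8.
E[W | box 2] = (4+2+5+1)/4 = 3.
E[W | box 3] = (8+2+7+3)/4 = 5.
E[W] = (1/3)·(8) + (1/3)·(3) + (1/3)·(5) = 16/3.

16/3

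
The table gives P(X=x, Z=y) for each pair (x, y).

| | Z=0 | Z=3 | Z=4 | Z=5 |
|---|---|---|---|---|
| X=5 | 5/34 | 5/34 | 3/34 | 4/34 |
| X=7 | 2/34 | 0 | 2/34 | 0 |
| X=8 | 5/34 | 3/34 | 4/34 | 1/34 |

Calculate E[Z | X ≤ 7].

55/21

P(X ≤ 7) = 21/34.
Σ Z·P over the event = 0·(5/34) + 3·(5/34) + 4·(3/34) + 5·(4/34) + 0·(2/34) + 4·(2/34) = 55/34.
E[Z | X ≤ 7] = (55/34) / (21/34) = 55/21.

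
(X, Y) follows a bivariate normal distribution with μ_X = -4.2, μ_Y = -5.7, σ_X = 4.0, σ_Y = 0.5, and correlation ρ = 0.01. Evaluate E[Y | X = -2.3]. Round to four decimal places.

For a bivariate normal, E[Y | X=x] = μ_Y + ρ·(σ_Y/σ_X)·(x − μ_X).
E[Y | X=-2.3] = -5.7 + (0.01)·(0.5/4.0)·(-2.3 − (-4.2)) = -5.7 + (0.00125)·(1.9) = -5.6976.

-5.6976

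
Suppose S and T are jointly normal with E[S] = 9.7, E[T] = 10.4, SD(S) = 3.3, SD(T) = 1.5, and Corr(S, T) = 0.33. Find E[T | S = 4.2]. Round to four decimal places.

E[T | S=x] = μ_T + ρ(σ_T/σ_S)(x − μ_S) for jointly normal variables.
E[T | S=4.2] = 10.4 + (0.33)·(1.5/3.3)·(4.2 − (9.7)) = 10.4 + (0.15)·(-5.5) = 9.5750.

9.5750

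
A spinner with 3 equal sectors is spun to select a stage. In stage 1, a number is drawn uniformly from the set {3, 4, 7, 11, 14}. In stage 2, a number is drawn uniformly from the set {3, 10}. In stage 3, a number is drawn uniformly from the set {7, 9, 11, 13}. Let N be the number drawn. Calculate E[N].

81/10

E[N | stage 1] = (3+4+7+11+14)/5 = 39/5.
E[N | stage 2] = (3+10)/2 = 13/2.
E[N | stage 3] = (7+9+11+13)/4 = 10.
E[N] = (1/3)·(39/5) + (1/3)·(13/2) + (1/3)·(10) = 81/10.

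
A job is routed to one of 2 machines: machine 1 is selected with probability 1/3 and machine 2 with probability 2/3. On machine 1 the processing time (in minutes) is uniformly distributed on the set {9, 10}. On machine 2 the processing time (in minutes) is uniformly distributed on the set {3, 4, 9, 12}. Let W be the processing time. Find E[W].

47/6

E[W | machine 1] = (9+10)/2 = 19/2.
E[W | machine 2] = (3+4+9+12)/4 = 7.
By the law of total expectation,
E[W] = (1/3)·(19/2) + (2/3)·(7) = 47/6.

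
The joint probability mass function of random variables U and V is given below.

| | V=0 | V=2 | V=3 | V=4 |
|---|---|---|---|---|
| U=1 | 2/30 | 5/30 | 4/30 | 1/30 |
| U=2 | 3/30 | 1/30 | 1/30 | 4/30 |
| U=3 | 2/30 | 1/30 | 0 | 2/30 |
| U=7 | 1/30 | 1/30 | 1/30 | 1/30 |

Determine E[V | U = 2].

P(U = 2) = 3/10.
Σ V·P over the event = 0·(3/30) + 2·(1/30) + 3·(1/30) + 4·(4/30) = 7/10.
E[V | U = 2] = (7/10) / (3/10) = 7/3.

7/3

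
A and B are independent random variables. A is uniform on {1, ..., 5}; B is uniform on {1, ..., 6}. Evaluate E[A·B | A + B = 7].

10

P(A + B = 7) = 1/6.
Summing AB·P(x,y) over outcomes with A + B = 7 gives 5/3.
E[A·B | A + B = 7] = (5/3) / (1/6) = 10.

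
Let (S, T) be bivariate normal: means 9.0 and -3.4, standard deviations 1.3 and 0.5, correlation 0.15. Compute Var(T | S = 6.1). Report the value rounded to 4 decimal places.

0.2444

Var(T | S=x) = (1 − ρ²)·σ_T².
Var(T | S=6.1) = (0.5)²·(1 − (0.15)²) = 0.25·0.9775 = 0.2444.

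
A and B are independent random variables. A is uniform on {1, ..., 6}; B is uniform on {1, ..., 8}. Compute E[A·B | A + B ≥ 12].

233/6

P(A + B ≥ 12) = 1/8.
Summing AB·P(x,y) over outcomes with A + B ≥ 12 gives 233/48.
E[A·B | A + B ≥ 12] = (233/48) / (1/8) = 233/6.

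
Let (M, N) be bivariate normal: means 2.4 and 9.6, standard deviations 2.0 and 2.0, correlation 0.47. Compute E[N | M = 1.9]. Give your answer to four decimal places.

9.3650

For a bivariate normal, E[N | M=x] = μ_N + ρ·(σ_N/σ_M)·(x − μ_M).
E[N | M=1.9] = 9.6 + (0.47)·(2.0/2.0)·(1.9 − (2.4)) = 9.6 + (0.47)·(-0.5) = 9.3650.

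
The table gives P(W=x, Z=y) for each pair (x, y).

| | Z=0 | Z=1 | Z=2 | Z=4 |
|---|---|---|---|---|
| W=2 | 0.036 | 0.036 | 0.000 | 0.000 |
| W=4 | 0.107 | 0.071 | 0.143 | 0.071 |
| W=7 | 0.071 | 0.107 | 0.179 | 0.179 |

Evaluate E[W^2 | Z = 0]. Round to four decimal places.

P(Z = 0) = 0.214.
Σ W^2·P over the event = 4·(0.036) + 16·(0.107) + 49·(0.071) = 5.335.
E[W^2 | Z = 0] = (5.335) / (0.214) = 24.9299.

24.9299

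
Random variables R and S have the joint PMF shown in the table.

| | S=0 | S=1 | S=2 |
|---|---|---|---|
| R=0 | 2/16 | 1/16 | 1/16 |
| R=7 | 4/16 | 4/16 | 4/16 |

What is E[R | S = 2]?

28/5

P(S = 2) = 5/16.
Σ R·P over the event = 0·(1/16) + 7·(4/16) = 7/4.
E[R | S = 2] = (7/4) / (5/16) = 28/5.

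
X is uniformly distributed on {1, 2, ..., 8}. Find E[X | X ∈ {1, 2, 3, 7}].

P(X ∈ {1, 2, 3, 7}) = 1/2.
Σ over the event: 1·1/8 + 2·1/8 + 3·1/8 + 7·1/8 = 13/8.
E[X | X ∈ {1, 2, 3, 7}] = (13/8) / (1/2) = 13/4.

13/4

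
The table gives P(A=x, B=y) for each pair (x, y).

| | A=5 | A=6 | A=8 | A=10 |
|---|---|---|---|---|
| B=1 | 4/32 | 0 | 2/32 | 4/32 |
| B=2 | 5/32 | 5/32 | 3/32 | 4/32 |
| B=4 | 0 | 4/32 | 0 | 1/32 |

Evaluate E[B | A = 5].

14/9

P(A = 5) = 9/32.
Summing B·P(A=x,B=y) over the conditioning event gives 7/16.
E[B | A = 5] = (7/16) / (9/32) = 14/9.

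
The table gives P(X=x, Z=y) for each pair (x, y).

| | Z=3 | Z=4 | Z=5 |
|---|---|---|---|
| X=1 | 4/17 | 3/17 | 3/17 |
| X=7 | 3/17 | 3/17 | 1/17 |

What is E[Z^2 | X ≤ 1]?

159/10

P(X ≤ 1) = 10/17.
Summing Z^2·P(X=x,Z=y) over the conditioning event gives 159/17.
E[Z^2 | X ≤ 1] = (159/17) / (10/17) = 159/10.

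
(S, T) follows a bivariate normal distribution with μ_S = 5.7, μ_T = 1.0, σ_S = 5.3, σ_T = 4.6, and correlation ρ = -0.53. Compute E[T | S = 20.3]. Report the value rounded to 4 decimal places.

E[T | S=x] = μ_T + ρ(σ_T/σ_S)(x − μ_S) for jointly normal variables.
E[T | S=20.3] = 1.0 + (-0.53)·(4.6/5.3)·(20.3 − (5.7)) = 1.0 + (-0.46)·(14.6) = -5.7160.

-5.7160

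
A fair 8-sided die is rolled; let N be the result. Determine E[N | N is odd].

4

Given N is odd, N is equally likely to be any of {1, 3, 5, 7}.
E[N | N is odd] = (1 + 3 + 5 + 7) / 4 = 4.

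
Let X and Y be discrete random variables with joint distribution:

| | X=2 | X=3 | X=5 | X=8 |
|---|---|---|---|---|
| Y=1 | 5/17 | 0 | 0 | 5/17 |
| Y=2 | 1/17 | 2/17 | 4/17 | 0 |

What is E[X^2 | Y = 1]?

34

P(Y = 1) = 10/17.
Σ X^2·P over the event = 4·(5/17) + 64·(5/17) = 20.
E[X^2 | Y = 1] = (20) / (10/17) = 34.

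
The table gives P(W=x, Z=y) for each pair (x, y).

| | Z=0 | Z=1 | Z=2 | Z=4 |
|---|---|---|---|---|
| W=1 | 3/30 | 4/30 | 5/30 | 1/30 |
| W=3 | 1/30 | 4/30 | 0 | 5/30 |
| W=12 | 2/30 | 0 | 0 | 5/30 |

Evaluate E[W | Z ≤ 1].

23/7

P(Z ≤ 1) = 7/15.
Summing W·P(W=x,Z=y) over the conditioning event gives 23/15.
E[W | Z ≤ 1] = (23/15) / (7/15) = 23/7.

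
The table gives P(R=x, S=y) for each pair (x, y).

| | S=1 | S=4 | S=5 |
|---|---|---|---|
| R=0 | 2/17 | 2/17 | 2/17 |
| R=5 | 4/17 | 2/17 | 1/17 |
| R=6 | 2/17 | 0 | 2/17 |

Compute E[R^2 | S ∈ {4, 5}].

49/3

P(S ∈ {4, 5}) = 9/17.
Σ R^2·P over the event = 0·(2/17) + 0·(2/17) + 25·(2/17) + 25·(1/17) + 36·(2/17) = 147/17.
E[R^2 | S ∈ {4, 5}] = (147/17) / (9/17) = 49/3.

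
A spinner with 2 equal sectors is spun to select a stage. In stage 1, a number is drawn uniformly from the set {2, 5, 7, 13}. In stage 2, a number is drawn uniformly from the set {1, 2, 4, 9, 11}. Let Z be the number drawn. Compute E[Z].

243/40

E[Z | stage 1] = (2+5+7+13)/4 = 27/4.
E[Z | stage 2] = (1+2+4+9+11)/5 = 27/5.
E[Z] = (1/2)·(27/4) + (1/2)·(27/5) = 243/40.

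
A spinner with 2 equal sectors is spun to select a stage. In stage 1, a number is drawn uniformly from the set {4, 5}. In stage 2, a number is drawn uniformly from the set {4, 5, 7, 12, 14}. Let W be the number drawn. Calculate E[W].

E[W | stage 1] = (4+5)/2 = 9/2.
E[W | stage 2] = (4+5+7+12+14)/5 = 42/5.
By the law of total expectation,
E[W] = (1/2)·(9/2) + (1/2)·(42/5) = 129/20.

129/20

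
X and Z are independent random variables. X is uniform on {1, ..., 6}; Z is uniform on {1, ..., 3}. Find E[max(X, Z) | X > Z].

53/12

P(X > Z) = 2/3.
Summing max(X,Z)·P(x,y) over outcomes with X > Z gives 53/18.
E[max(X, Z) | X > Z] = (53/18) / (2/3) = 53/12.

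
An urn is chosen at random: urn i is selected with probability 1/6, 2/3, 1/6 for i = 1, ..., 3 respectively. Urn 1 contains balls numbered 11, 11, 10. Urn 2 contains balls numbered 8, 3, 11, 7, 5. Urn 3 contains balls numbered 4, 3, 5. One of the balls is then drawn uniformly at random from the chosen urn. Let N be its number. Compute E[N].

E[N | urn 1] = (11+11+10)/3 = 32/3.
E[N | urn 2] = (8+3+11+7+5)/5 = 34/5.
E[N | urn 3] = (4+3+5)/3 = 4.
E[N] = (1/6)·(32/3) + (2/3)·(34/5) + (1/6)·(4) = 314/45.

314/45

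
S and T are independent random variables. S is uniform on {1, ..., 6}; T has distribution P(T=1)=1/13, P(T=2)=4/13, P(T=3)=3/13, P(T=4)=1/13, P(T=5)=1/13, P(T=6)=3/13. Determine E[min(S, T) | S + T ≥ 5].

89/32

P(S + T ≥ 5) = 32/39.
Summing min(S,T)·P(x,y) over outcomes with S + T ≥ 5 gives 89/39.
E[min(S, T) | S + T ≥ 5] = (89/39) / (32/39) = 89/32.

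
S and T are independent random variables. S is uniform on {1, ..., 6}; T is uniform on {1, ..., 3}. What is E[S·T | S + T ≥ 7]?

73/6

P(S + T ≥ 7) = 1/3.
Summing ST·P(x,y) over outcomes with S + T ≥ 7 gives 73/18.
E[S·T | S + T ≥ 7] = (73/18) / (1/3) = 73/6.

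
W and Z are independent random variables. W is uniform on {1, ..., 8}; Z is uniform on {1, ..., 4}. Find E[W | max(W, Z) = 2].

5/3

P(max(W, Z) = 2) = 3/32.
Summing W·P(x,y) over outcomes with max(W, Z) = 2 gives 5/32.
E[W | max(W, Z) = 2] = (5/32) / (3/32) = 5/3.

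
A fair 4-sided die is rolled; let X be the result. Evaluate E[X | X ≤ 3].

Given X ≤ 3, X is equally likely to be any of {1, 2, 3}.
E[X | X ≤ 3] = (1 + 2 + 3) / 3 = 2.

2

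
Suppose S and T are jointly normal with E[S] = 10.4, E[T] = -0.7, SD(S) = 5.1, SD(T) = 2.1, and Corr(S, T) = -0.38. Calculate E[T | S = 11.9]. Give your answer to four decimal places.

-0.9347

E[T | S=x] = μ_T + ρ(σ_T/σ_S)(x − μ_S) for jointly normal variables.
E[T | S=11.9] = -0.7 + (-0.38)·(2.1/5.1)·(11.9 − (10.4)) = -0.7 + (-0.15647)·(1.5) = -0.9347.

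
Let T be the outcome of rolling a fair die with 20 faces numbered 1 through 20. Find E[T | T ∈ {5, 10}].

15/2

P(T ∈ {5, 10}) = 1/10.
Σ over the event: 5·1/20 + 10·1/20 = 3/4.
E[T | T ∈ {5, 10}] = (3/4) / (1/10) = 15/2.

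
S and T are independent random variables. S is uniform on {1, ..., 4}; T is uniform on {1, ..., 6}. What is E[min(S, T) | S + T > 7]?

10/3

Outcomes with S + T > 7: (2,6), (3,5), (3,6), (4,4), (4,5), (4,6), each with probability 1/24.
E[min(S, T) | S + T > 7] = (2 + 3 + 3 + 4 + 4 + 4) / 6 = 10/3.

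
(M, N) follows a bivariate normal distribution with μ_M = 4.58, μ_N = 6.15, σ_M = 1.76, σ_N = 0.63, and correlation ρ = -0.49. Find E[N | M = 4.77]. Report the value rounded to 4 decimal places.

For a bivariate normal, E[N | M=x] = μ_N + ρ·(σ_N/σ_M)·(x − μ_M).
E[N | M=4.77] = 6.15 + (-0.49)·(0.63/1.76)·(4.77 − (4.58)) = 6.15 + (-0.1754)·(0.19) = 6.1167.

6.1167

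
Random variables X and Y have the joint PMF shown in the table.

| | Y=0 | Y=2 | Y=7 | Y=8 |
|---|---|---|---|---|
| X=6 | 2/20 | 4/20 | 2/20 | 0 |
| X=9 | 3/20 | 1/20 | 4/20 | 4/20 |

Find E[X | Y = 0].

P(Y = 0) = 1/4.
Σ X·P over the event = 6·(2/20) + 9·(3/20) = 39/20.
E[X | Y = 0] = (39/20) / (1/4) = 39/5.

39/5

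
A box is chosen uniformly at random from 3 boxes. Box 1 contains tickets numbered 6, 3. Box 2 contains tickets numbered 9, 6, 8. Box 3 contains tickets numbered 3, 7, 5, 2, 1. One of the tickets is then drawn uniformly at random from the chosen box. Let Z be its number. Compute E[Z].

E[Z | box 1] = (6+3)/2 = 9/2.
E[Z | box 2] = (9+6+8)/3 = 23/3.
E[Z | box 3] = (3+7+5+2+1)/5 = 18/5.
E[Z] = (1/3)·(9/2) + (1/3)·(23/3) + (1/3)·(18/5) = 473/90.

473/90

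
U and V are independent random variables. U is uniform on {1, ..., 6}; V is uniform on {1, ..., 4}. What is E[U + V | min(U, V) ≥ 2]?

7

P(min(U, V) ≥ 2) = 5/8.
Summing (U+V)·P(x,y) over outcomes with min(U, V) ≥ 2 gives 35/8.
E[U + V | min(U, V) ≥ 2] = (35/8) / (5/8) = 7.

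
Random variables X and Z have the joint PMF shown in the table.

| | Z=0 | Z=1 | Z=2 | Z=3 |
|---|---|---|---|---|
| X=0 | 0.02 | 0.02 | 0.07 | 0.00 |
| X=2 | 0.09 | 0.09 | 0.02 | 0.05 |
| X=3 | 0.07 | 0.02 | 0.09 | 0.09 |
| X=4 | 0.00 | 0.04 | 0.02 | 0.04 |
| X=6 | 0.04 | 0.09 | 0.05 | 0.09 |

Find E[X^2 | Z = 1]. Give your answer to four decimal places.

17.0000

P(Z = 1) = 0.26.
Σ X^2·P over the event = 0·(0.02) + 4·(0.09) + 9·(0.02) + 16·(0.04) + 36·(0.09) = 4.42.
E[X^2 | Z = 1] = (4.42) / (0.26) = 17.0000.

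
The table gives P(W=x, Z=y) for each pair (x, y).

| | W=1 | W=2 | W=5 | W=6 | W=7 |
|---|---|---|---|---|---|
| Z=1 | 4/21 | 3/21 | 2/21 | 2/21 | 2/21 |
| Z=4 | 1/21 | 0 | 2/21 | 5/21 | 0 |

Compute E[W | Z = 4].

41/8

P(Z = 4) = 8/21.
Σ W·P over the event = 1·(1/21) + 5·(2/21) + 6·(5/21) = 41/21.
E[W | Z = 4] = (41/21) / (8/21) = 41/8.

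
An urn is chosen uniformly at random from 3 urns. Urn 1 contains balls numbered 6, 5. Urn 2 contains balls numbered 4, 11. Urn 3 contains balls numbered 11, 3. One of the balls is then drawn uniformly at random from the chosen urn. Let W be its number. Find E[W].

E[W | urn 1] = (6+5)/2 = 11/2.
E[W | urn 2] = (4+11)/2 = 15/2.
E[W | urn 3] = (11+3)/2 = 7.
By the law of total expectation,
E[W] = (1/3)·(11/2) + (1/3)·(15/2) + (1/3)·(7) = 20/3.

20/3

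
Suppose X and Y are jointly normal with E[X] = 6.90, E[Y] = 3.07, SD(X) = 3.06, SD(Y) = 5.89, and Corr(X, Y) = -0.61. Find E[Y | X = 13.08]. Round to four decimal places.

E[Y | X=x] = μ_Y + ρ(σ_Y/σ_X)(x − μ_X) for jointly normal variables.
E[Y | X=13.08] = 3.07 + (-0.61)·(5.89/3.06)·(13.08 − (6.90)) = 3.07 + (-1.17415)·(6.18) = -4.1862.

-4.1862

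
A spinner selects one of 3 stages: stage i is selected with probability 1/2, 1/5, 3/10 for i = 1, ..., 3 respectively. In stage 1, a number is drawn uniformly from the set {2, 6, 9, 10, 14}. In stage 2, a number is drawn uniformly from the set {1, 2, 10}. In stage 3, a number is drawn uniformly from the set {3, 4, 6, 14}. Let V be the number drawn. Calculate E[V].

839/120

E[V | stage 1] = (2+6+9+10+14)/5 = 41/5.
E[V | stage 2] = (1+2+10)/3 = 13/3.
E[V | stage 3] = (3+4+6+14)/4 = 27/4.
By the law of total expectation,
E[V] = (1/2)·(41/5) + (1/5)·(13/3) + (3/10)·(27/4) = 839/120.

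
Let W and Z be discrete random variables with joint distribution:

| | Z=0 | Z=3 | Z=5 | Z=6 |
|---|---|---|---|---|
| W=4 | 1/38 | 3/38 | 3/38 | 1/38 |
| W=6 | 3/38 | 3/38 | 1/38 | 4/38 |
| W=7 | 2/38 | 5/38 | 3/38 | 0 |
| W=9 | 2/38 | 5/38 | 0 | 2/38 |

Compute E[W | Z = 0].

27/4

P(Z = 0) = 4/19.
Σ W·P over the event = 4·(1/38) + 6·(3/38) + 7·(2/38) + 9·(2/38) = 27/19.
E[W | Z = 0] = (27/19) / (4/19) = 27/4.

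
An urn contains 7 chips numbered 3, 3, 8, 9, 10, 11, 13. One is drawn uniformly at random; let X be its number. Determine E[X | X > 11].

13

P(X > 11) = 1/7.
Σ over the event: 13·1/7 = 13/7.
E[X | X > 11] = (13/7) / (1/7) = 13.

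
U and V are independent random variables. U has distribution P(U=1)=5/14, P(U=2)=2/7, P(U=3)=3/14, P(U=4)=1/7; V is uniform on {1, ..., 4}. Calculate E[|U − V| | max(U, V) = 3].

23/18

P(max(U, V) = 3) = 9/28.
Summing |U−V|·P(x,y) over outcomes with max(U, V) = 3 gives 23/56.
E[|U − V| | max(U, V) = 3] = (23/56) / (9/28) = 23/18.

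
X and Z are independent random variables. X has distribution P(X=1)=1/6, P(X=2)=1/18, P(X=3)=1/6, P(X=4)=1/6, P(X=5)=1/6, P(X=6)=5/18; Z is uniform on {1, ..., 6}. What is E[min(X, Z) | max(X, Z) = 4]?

44/19

P(max(X, Z) = 4) = 19/108.
Summing min(X,Z)·P(x,y) over outcomes with max(X, Z) = 4 gives 11/27.
E[min(X, Z) | max(X, Z) = 4] = (11/27) / (19/108) = 44/19.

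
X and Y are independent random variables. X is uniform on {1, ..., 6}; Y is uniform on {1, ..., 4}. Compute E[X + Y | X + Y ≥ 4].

P(X + Y ≥ 4) = 7/8.
Summing (X+Y)·P(x,y) over outcomes with X + Y ≥ 4 gives 17/3.
E[X + Y | X + Y ≥ 4] = (17/3) / (7/8) = 136/21.

136/21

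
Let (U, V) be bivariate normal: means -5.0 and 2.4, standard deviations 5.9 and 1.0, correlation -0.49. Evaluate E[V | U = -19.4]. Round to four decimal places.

E[V | U=x] = μ_V + ρ(σ_V/σ_U)(x − μ_U) for jointly normal variables.
E[V | U=-19.4] = 2.4 + (-0.49)·(1.0/5.9)·(-19.4 − (-5.0)) = 2.4 + (-0.083051)·(-14.4) = 3.5959.

3.5959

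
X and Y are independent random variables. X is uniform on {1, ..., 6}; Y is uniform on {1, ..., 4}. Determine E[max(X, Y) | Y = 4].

9/2

P(Y = 4) = 1/4.
Summing max(X,Y)·P(x,y) over outcomes with Y = 4 gives 9/8.
E[max(X, Y) | Y = 4] = (9/8) / (1/4) = 9/2.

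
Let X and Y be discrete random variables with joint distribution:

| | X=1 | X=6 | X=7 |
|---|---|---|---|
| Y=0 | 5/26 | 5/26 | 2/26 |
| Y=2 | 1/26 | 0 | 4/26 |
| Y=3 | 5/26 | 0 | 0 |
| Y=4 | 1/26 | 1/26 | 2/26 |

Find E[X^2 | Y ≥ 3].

P(Y ≥ 3) = 9/26.
Σ X^2·P over the event = 1·(5/26) + 1·(1/26) + 36·(1/26) + 49·(2/26) = 70/13.
E[X^2 | Y ≥ 3] = (70/13) / (9/26) = 140/9.

140/9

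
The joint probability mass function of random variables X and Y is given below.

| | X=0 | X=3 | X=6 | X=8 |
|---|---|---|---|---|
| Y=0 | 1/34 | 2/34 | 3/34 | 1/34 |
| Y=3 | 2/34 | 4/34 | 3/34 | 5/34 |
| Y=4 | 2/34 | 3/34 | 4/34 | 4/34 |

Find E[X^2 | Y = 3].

P(Y = 3) = 7/17.
Summing X^2·P(X=x,Y=y) over the conditioning event gives 232/17.
E[X^2 | Y = 3] = (232/17) / (7/17) = 232/7.

232/7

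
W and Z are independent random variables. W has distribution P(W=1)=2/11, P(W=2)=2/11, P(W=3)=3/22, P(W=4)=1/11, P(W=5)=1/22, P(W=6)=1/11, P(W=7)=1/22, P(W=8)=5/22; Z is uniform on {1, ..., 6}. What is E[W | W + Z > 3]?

271/60

P(W + Z > 3) = 10/11.
Summing W·P(x,y) over outcomes with W + Z > 3 gives 271/66.
E[W | W + Z > 3] = (271/66) / (10/11) = 271/60.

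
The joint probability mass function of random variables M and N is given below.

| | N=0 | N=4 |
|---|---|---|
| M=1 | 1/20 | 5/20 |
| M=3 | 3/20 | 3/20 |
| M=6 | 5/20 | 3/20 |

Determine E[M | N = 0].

P(N = 0) = 9/20.
Σ M·P over the event = 1·(1/20) + 3·(3/20) + 6·(5/20) = 2.
E[M | N = 0] = (2) / (9/20) = 40/9.

40/9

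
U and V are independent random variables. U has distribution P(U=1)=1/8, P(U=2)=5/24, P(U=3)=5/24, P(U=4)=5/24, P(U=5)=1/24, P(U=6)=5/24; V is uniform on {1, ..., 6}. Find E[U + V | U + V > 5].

415/51

P(U + V > 5) = 17/24.
Summing (U+V)·P(x,y) over outcomes with U + V > 5 gives 415/72.
E[U + V | U + V > 5] = (415/72) / (17/24) = 415/51.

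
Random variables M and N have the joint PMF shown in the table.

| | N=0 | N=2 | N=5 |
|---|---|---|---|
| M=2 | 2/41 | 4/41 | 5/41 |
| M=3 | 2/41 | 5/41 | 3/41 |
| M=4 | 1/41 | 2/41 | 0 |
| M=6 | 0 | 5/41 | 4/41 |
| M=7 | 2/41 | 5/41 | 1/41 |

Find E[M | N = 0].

P(N = 0) = 7/41.
Σ M·P over the event = 2·(2/41) + 3·(2/41) + 4·(1/41) + 7·(2/41) = 28/41.
E[M | N = 0] = (28/41) / (7/41) = 4.

4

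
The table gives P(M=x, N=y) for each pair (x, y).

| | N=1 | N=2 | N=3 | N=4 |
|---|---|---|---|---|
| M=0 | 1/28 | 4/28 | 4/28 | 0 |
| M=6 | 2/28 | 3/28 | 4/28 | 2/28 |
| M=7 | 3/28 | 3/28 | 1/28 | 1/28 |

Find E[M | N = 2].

P(N = 2) = 5/14.
Summing M·P(M=x,N=y) over the conditioning event gives 39/28.
E[M | N = 2] = (39/28) / (5/14) = 39/10.

39/10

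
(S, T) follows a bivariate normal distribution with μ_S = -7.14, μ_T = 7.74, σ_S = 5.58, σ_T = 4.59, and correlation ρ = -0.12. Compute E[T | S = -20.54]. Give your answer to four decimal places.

9.0627

The regression of T on S has slope ρ·σ_T/σ_S and passes through (μ_S, μ_T).
E[T | S=-20.54] = 7.74 + (-0.12)·(4.59/5.58)·(-20.54 − (-7.14)) = 7.74 + (-0.09871)·(-13.4) = 9.0627.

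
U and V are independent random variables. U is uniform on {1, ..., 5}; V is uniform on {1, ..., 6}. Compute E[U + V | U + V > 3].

187/27

P(U + V > 3) = 9/10.
Summing (U+V)·P(x,y) over outcomes with U + V > 3 gives 187/30.
E[U + V | U + V > 3] = (187/30) / (9/10) = 187/27.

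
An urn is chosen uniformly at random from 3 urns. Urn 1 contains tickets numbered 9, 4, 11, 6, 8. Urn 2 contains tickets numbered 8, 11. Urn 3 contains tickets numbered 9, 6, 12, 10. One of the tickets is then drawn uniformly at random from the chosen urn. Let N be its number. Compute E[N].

527/60

E[N | urn 1] = (9+4+11+6+8)/5 = 38/5.
E[N | urn 2] = (8+11)/2 = 19/2.
E[N | urn 3] = (9+6+12+10)/4 = 37/4.
E[N] = (1/3)·(38/5) + (1/3)·(19/2) + (1/3)·(37/4) = 527/60.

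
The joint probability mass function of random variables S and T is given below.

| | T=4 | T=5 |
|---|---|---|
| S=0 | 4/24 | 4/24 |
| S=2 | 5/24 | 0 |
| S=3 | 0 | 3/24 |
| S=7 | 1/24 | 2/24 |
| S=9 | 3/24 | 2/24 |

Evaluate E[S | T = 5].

P(T = 5) = 11/24.
Σ S·P over the event = 0·(4/24) + 3·(3/24) + 7·(2/24) + 9·(2/24) = 41/24.
E[S | T = 5] = (41/24) / (11/24) = 41/11.

41/11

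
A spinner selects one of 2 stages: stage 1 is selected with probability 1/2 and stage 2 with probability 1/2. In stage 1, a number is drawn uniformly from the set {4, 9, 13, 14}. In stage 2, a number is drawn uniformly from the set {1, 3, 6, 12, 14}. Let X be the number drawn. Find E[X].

E[X | stage 1] = (4+9+13+14)/4 = 10.
E[X | stage 2] = (1+3+6+12+14)/5 = 36/5.
E[X] = (1/2)·(10) + (1/2)·(36/5) = 43/5.

43/5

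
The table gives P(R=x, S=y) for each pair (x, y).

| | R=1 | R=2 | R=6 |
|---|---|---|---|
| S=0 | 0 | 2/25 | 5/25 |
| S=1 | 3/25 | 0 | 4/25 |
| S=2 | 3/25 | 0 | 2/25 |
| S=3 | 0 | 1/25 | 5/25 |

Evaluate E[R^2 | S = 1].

21

P(S = 1) = 7/25.
Σ R^2·P over the event = 1·(3/25) + 36·(4/25) = 147/25.
E[R^2 | S = 1] = (147/25) / (7/25) = 21.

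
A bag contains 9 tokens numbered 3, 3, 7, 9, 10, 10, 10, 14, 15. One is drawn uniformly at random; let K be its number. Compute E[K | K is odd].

37/5

P(K is odd) = 5/9.
Σ over the event: 3·2/9 + 7·1/9 + 9·1/9 + 15·1/9 = 37/9.
E[K | K is odd] = (37/9) / (5/9) = 37/5.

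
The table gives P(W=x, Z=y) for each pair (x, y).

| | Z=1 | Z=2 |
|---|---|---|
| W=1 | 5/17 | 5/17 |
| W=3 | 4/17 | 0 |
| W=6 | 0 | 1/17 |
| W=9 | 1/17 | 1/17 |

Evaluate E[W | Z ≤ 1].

P(Z ≤ 1) = 10/17.
Summing W·P(W=x,Z=y) over the conditioning event gives 26/17.
E[W | Z ≤ 1] = (26/17) / (10/17) = 13/5.

13/5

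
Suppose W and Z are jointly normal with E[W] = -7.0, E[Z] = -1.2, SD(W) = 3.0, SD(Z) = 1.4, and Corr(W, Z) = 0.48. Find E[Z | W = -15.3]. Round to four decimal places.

For a bivariate normal, E[Z | W=x] = μ_Z + ρ·(σ_Z/σ_W)·(x − μ_W).
E[Z | W=-15.3] = -1.2 + (0.48)·(1.4/3.0)·(-15.3 − (-7.0)) = -1.2 + (0.224)·(-8.3) = -3.0592.

-3.0592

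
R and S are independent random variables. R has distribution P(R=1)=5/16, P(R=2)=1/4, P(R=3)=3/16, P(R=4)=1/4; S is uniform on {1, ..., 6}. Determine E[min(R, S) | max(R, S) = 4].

31/14

P(max(R, S) = 4) = 7/24.
Summing min(R,S)·P(x,y) over outcomes with max(R, S) = 4 gives 31/48.
E[min(R, S) | max(R, S) = 4] = (31/48) / (7/24) = 31/14.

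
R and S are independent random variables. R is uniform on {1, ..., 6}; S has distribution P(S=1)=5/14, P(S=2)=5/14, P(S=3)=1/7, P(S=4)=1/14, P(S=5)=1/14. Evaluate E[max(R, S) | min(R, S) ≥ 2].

P(min(R, S) ≥ 2) = 15/28.
Summing max(R,S)·P(x,y) over outcomes with min(R, S) ≥ 2 gives 191/84.
E[max(R, S) | min(R, S) ≥ 2] = (191/84) / (15/28) = 191/45.

191/45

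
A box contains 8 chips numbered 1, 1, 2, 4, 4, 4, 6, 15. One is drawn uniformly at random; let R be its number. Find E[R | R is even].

4

P(R is even) = 5/8.
Σ over the event: 2·1/8 + 4·3/8 + 6·1/8 = 5/2.
E[R | R is even] = (5/2) / (5/8) = 4.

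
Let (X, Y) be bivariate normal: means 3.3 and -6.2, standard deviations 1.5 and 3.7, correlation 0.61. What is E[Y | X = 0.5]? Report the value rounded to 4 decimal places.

-10.4131

For a bivariate normal, E[Y | X=x] = μ_Y + ρ·(σ_Y/σ_X)·(x − μ_X).
E[Y | X=0.5] = -6.2 + (0.61)·(3.7/1.5)·(0.5 − (3.3)) = -6.2 + (1.50467)·(-2.8) = -10.4131.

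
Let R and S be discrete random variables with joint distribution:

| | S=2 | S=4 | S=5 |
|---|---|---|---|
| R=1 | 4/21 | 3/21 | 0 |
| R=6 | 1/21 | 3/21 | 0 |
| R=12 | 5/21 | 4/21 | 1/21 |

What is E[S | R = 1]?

20/7

P(R = 1) = 1/3.
Σ S·P over the event = 2·(4/21) + 4·(3/21) = 20/21.
E[S | R = 1] = (20/21) / (1/3) = 20/7.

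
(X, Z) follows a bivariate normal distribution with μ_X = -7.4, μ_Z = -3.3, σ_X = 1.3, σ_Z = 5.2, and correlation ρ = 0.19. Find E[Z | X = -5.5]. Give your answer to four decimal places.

For a bivariate normal, E[Z | X=x] = μ_Z + ρ·(σ_Z/σ_X)·(x − μ_X).
E[Z | X=-5.5] = -3.3 + (0.19)·(5.2/1.3)·(-5.5 − (-7.4)) = -3.3 + (0.76)·(1.9) = -1.8560.

-1.8560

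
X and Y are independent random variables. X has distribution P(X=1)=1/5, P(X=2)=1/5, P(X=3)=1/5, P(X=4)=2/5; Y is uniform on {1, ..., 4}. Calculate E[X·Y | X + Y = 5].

P(X + Y = 5) = 1/4.
Summing XY·P(x,y) over outcomes with X + Y = 5 gives 6/5.
E[X·Y | X + Y = 5] = (6/5) / (1/4) = 24/5.

24/5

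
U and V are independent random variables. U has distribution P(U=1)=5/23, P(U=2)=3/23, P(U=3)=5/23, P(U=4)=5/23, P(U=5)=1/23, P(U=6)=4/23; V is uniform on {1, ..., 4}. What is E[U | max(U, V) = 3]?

P(max(U, V) = 3) = 1/4.
Summing U·P(x,y) over outcomes with max(U, V) = 3 gives 14/23.
E[U | max(U, V) = 3] = (14/23) / (1/4) = 56/23.

56/23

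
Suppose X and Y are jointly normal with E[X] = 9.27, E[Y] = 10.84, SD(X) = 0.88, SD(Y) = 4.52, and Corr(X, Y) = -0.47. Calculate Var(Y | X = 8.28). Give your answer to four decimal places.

The conditional variance in a bivariate normal is σ_Y²(1 − ρ²), independent of x.
Var(Y | X=8.28) = (4.52)²·(1 − (-0.47)²) = 20.4304·0.7791 = 15.9173.

15.9173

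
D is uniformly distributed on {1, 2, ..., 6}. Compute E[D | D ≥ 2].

4

Given D ≥ 2, D is equally likely to be any of {2, 3, 4, 5, 6}.
E[D | D ≥ 2] = (2 + 3 + 4 + 5 + 6) / 5 = 4.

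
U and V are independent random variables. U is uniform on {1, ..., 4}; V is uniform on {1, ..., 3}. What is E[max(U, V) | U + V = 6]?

Outcomes with U + V = 6: (3,3), (4,2), each with probability 1/12.
E[max(U, V) | U + V = 6] = (3 + 4) / 2 = 7/2.

7/2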